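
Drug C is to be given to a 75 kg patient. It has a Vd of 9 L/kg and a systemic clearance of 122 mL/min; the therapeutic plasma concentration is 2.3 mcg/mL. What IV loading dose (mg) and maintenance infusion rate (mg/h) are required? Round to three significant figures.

(a) 1550 mg; (b) 16.8 mg/h

Total Vd = 9 × 75 = 675.0 L
Loading dose = Vd × C = 675.0 × 2.3 = 1553 mg
CL = 122 mL/min × 60/1000 = 7.320 L/h
Maintenance: replace elimination → rate = CL × Css = 7.320 × 2.3 = 16.84 mg/h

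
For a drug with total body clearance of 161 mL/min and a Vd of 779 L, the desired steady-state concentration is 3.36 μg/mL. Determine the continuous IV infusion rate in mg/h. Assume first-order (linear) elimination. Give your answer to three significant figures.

CL = 161 mL/min × 60/1000 = 9.660 L/h
Infusion rate = CL · Css = 9.660 L/h × 3.36 mg/L = 32.46 mg/h

32.5 mg/h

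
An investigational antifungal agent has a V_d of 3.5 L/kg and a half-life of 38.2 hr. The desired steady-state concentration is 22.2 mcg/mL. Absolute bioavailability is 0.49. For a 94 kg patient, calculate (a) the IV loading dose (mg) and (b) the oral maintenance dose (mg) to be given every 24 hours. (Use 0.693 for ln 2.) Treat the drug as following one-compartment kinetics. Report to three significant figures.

(a) 7300 mg; (b) 6490 mg

Total Vd = 3.5 × 94 = 329.0 L
LD = Vd × C = 329.0 × 22.2 = 7304 mg
CL = 0.693 × Vd / t½ = 0.693 × 329.0 / 38.2 = 5.969 L/h
D = CL × Css × τ / F = 5.969 × 22.2 × 24 / 0.49 = 6490 mg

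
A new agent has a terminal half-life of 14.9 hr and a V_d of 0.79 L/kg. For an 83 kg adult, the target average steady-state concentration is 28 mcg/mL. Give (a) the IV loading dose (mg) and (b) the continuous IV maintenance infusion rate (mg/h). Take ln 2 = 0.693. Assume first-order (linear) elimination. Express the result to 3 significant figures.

Vd(total) = 83 kg × 0.79 L/kg = 65.57 L
LD = Vd × C = 65.57 × 28 = 1836 mg
CL = 0.693 × Vd / t½ = 0.693 × 65.57 / 14.9 = 3.050 L/h
Infusion rate = CL × Css = 3.050 × 28 = 85.40 mg/h

(a) 1840 mg; (b) 85.4 mg/h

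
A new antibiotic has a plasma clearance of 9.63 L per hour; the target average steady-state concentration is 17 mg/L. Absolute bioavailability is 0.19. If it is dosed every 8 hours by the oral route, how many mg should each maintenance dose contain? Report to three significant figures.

6890 mg

D = CL × Css × τ / F = 9.630 × 17 × 8 / 0.19 = 6893 mg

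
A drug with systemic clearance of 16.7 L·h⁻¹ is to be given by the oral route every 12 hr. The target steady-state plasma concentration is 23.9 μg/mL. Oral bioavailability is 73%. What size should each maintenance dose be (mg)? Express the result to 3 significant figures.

D = CL × Css × τ / F = 16.70 × 23.9 × 12 / 0.73 = 6561 mg

6560 mg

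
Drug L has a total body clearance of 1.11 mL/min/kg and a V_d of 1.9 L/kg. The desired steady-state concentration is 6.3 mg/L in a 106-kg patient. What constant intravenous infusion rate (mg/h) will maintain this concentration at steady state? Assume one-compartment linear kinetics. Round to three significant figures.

CL = 1.11 mL/min/kg × 106 kg = 117.7 mL/min = 117.7 × 60/1000 = 7.062 L/h
At steady state, infusion rate equals elimination rate: rate in = CL × Css.
Infusion rate = CL · Css = 7.062 L/h × 6.3 mg/L = 44.49 mg/h

44.5 mg/h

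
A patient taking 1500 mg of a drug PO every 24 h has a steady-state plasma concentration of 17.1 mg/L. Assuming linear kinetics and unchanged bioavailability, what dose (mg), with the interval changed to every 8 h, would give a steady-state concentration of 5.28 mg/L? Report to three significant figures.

154 mg

For first-order elimination, Css ∝ F·D/(CL·τ); F and CL are unchanged, so Css ∝ D/τ.
D₂ = D₁ × (Css,target / Css,current) × (τ₂/τ₁) = 1500 × (5.28/17.1) × (8/24) = 154.4 mg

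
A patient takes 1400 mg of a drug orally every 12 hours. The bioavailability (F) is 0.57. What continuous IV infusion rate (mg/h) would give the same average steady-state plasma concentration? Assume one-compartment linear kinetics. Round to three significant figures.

66.5 mg/h

Equivalent systemic input: infusion rate = F·D/τ.
Rate = 0.57 × 1400 / 12 = 66.50 mg/h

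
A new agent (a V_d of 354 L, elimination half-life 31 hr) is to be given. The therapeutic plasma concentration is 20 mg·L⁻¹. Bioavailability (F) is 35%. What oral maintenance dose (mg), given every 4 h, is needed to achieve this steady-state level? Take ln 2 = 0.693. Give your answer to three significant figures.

1810 mg

k = 0.693/31 = 0.02235 h⁻¹, so CL = k·Vd = 0.02235 × 354.0 = 7.912 L/h
D = CL × Css × τ / F = 7.912 × 20 × 4 / 0.35 = 1808 mg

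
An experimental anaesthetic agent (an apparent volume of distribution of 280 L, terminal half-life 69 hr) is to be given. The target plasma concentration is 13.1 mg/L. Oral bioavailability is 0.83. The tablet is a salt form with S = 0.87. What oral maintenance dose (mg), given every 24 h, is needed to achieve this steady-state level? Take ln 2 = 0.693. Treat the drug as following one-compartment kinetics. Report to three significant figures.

1220 mg

CL = ln 2 · Vd / t½ = 0.693 × 280.0 / 69 = 2.812 L/h
D = CL × Css × τ / F / S = 2.812 × 13.1 × 24 / 0.83 / 0.87 = 1224 mg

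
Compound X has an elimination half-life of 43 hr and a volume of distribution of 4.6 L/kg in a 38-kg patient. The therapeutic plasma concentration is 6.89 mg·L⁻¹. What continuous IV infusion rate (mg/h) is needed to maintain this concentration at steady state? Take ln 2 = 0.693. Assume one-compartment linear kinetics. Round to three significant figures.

Vd = 4.6 L/kg × 38 kg = 174.8 L
CL = 0.693 × Vd / t½ = 0.693 × 174.8 / 43 = 2.817 L/h
Infusion rate = CL × Css = 2.817 × 6.89 = 19.41 mg/h

19.4 mg/h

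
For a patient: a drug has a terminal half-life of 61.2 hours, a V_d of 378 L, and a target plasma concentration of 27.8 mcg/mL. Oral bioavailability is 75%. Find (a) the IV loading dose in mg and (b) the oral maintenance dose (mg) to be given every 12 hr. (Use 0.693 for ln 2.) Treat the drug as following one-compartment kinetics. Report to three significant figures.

LD = Vd × C = 378.0 × 27.8 = 10510 mg
CL = 0.693 × Vd / t½ = 0.693 × 378.0 / 61.2 = 4.280 L/h
D = CL × Css × τ / F = 4.280 × 27.8 × 12 / 0.75 = 1904 mg

(a) 10500 mg; (b) 1900 mg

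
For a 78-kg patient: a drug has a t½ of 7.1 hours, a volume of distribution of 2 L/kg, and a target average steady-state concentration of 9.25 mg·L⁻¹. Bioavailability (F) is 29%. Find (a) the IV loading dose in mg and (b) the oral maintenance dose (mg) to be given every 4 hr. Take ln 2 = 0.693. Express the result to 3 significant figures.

Total Vd = 2 × 78 = 156.0 L
LD = Vd × C = 156.0 × 9.25 = 1443 mg
CL = 0.693 × Vd / t½ = 0.693 × 156.0 / 7.1 = 15.23 L/h
D = CL × Css × τ / F = 15.23 × 9.25 × 4 / 0.29 = 1943 mg

(a) 1440 mg; (b) 1940 mg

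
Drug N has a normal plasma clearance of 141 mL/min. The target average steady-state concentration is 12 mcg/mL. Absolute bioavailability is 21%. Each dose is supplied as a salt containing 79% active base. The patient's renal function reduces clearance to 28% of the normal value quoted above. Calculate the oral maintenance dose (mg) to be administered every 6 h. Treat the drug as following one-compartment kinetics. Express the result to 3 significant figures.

CL = 141 mL/min × 60/1000 = 8.460 L/h
Patient clearance = 0.28 × 8.460 = 2.369 L/h
At steady state, dose per interval replaces the amount cleared in that interval: F·S·D/τ = CL·Css.
D = CL × Css × τ / F / S = 2.369 × 12 × 6 / 0.21 / 0.79 = 1028 mg

1030 mg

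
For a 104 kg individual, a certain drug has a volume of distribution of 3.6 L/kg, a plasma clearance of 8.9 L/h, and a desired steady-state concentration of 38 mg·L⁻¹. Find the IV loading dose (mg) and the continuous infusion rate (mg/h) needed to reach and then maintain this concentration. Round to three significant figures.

Total Vd = 3.6 × 104 = 374.4 L
Loading: fill Vd to C_target → 374.4 L × 38 mg/L = 14230 mg
Infusion rate = 8.900 L/h × 38 mg/L = 338.2 mg/h

(a) 14200 mg; (b) 338 mg/h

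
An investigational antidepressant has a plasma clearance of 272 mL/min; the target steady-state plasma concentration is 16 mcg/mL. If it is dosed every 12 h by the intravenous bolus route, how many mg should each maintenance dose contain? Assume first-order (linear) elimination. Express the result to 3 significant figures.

3130 mg

CL = 272 mL/min = 272 × 0.06 = 16.32 L/h
At steady state, dose per interval replaces the amount cleared in that interval: D/τ = CL·Css.
D = CL × Css × τ = 16.32 × 16 × 12 = 3133 mg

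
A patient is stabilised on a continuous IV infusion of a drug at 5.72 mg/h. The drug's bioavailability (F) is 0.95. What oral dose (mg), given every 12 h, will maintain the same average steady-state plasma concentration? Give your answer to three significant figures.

To maintain the same Css, the systemic dosing rate must be unchanged: F·D/τ = infusion rate.
D = rate × τ / F = 5.72 × 12 / 0.95 = 72.25 mg

72.3 mg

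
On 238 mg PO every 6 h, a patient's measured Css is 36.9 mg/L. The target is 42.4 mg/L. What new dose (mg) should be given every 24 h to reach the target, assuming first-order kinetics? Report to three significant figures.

1090 mg

With linear kinetics, Css is proportional to dose rate (D/τ) at fixed clearance.
D₂ = D₁ × (Css,target / Css,current) × (τ₂/τ₁) = 238 × (42.4/36.9) × (24/6) = 1094 mg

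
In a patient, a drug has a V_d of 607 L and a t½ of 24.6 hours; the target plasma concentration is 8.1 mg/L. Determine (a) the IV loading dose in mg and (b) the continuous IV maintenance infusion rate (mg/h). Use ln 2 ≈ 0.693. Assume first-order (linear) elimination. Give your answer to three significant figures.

LD = Vd × C = 607.0 × 8.1 = 4917 mg
CL = 0.693 × Vd / t½ = 0.693 × 607.0 / 24.6 = 17.10 L/h
Infusion rate = CL × Css = 17.10 × 8.1 = 138.5 mg/h

(a) 4920 mg; (b) 139 mg/h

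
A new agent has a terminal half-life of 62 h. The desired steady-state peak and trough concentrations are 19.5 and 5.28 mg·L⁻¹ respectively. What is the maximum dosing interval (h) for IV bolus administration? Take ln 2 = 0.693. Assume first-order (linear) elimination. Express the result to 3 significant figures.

117 h

k = 0.693 / t½ = 0.693 / 62 = 0.01118 h⁻¹
Between IV bolus doses, concentration decays as C = C₀·e^(−kτ), so C_peak/C_trough = e^(kτ).
τ_max = ln(C_peak/C_trough) / k = ln(19.5/5.28) / 0.01118 = 1.306 / 0.01118 = 116.8 h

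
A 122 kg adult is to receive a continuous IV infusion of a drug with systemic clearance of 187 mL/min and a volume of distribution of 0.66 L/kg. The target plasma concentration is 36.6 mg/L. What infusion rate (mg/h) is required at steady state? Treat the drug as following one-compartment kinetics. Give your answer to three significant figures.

Convert clearance: 187 mL/min × 60 min/h ÷ 1000 mL/L = 11.22 L/h
Vd does not affect the maintenance rate; only clearance governs steady-state input.
R₀ = 11.22 × 36.6 = 410.7 mg/h

411 mg/h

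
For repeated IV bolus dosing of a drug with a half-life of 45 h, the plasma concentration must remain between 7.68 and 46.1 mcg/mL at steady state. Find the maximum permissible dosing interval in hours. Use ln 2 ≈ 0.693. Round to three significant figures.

k = 0.693 / t½ = 0.693 / 45 = 0.01540 h⁻¹
Between IV bolus doses, concentration decays as C = C₀·e^(−kτ), so C_peak/C_trough = e^(kτ).
τ_max = ln(C_peak/C_trough) / k = ln(46.1/7.68) / 0.01540 = 1.792 / 0.01540 = 116.4 h

116 h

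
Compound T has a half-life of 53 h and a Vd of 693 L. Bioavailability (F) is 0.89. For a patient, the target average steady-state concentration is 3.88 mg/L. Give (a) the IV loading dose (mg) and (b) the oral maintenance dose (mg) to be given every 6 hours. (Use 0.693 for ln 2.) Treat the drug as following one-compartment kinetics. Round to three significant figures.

(a) 2690 mg; (b) 237 mg

LD = Vd × C = 693.0 × 3.88 = 2689 mg
CL = 0.693 × Vd / t½ = 0.693 × 693.0 / 53 = 9.061 L/h
D = CL × Css × τ / F = 9.061 × 3.88 × 6 / 0.89 = 237.0 mg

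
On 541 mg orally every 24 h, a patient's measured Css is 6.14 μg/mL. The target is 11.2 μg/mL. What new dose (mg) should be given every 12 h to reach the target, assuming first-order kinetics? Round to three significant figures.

493 mg

For first-order elimination, Css ∝ F·D/(CL·τ); F and CL are unchanged, so Css ∝ D/τ.
D₂ = D₁ × (Css,target / Css,current) × (τ₂/τ₁) = 541 × (11.2/6.14) × (12/24) = 493.4 mg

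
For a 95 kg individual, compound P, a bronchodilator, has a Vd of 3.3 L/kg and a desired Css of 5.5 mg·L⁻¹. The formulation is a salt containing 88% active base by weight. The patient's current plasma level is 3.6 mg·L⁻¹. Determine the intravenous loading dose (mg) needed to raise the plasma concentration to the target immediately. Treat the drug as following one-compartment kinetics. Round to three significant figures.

Vd = 3.3 L/kg × 95 kg = 313.5 L
Concentration deficit ΔC = 5.5 − 3.6 = 1.900 mg/L
LD = Vd × ΔC / S = 313.5 × 1.900 / 0.88 = 676.9 mg

677 mg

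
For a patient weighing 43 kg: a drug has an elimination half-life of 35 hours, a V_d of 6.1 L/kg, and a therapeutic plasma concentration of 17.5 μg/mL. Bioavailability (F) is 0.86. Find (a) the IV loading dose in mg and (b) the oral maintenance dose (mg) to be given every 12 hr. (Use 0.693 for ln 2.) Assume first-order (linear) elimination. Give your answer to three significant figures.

(a) 4590 mg; (b) 1270 mg

Vd(total) = 43 kg × 6.1 L/kg = 262.3 L
LD = Vd × C = 262.3 × 17.5 = 4590 mg
CL = 0.693 × Vd / t½ = 0.693 × 262.3 / 35 = 5.194 L/h
D = CL × Css × τ / F = 5.194 × 17.5 × 12 / 0.86 = 1268 mg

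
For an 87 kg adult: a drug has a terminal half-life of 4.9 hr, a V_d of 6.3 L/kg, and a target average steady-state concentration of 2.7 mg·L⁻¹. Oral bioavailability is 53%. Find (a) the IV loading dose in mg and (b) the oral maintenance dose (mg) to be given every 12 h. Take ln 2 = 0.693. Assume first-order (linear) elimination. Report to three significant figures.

(a) 1480 mg; (b) 4740 mg

Vd = 6.3 L/kg × 87 kg = 548.1 L
LD = Vd × C = 548.1 × 2.7 = 1480 mg
CL = 0.693 × Vd / t½ = 0.693 × 548.1 / 4.9 = 77.52 L/h
D = CL × Css × τ / F = 77.52 × 2.7 × 12 / 0.53 = 4739 mg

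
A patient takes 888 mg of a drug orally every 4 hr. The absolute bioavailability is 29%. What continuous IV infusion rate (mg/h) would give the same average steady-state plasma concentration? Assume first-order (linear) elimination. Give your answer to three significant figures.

64.4 mg/h

Equivalent systemic input: infusion rate = F·D/τ.
Rate = 0.29 × 888 / 4 = 64.38 mg/h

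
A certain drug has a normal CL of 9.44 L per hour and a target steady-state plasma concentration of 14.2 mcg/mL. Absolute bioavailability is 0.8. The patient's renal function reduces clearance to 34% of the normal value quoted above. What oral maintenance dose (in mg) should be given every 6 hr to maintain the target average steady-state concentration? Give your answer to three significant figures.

342 mg

Patient clearance = 0.34 × 9.440 = 3.210 L/h
At steady state, dose per interval replaces the amount cleared in that interval: F·D/τ = CL·Css.
D = CL × Css × τ / F = 3.210 × 14.2 × 6 / 0.8 = 341.9 mg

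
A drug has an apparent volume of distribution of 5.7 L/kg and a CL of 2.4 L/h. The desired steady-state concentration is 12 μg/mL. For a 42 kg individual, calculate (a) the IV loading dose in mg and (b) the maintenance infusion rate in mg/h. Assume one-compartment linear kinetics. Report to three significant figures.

Vd = 5.7 L/kg × 42 kg = 239.4 L
Loading dose = Vd × C = 239.4 × 12 = 2873 mg
Maintenance: replace elimination → rate = CL × Css = 2.400 × 12 = 28.80 mg/h

(a) 2870 mg; (b) 28.8 mg/h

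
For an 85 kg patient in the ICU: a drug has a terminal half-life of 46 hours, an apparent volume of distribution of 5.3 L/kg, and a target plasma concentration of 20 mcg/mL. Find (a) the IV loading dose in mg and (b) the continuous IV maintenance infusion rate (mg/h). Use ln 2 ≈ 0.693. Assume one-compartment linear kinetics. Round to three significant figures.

Vd = 5.3 L/kg × 85 kg = 450.5 L
LD = Vd × C = 450.5 × 20 = 9010 mg
CL = 0.693 × Vd / t½ = 0.693 × 450.5 / 46 = 6.787 L/h
Infusion rate = CL × Css = 6.787 × 20 = 135.7 mg/h

(a) 9010 mg; (b) 136 mg/h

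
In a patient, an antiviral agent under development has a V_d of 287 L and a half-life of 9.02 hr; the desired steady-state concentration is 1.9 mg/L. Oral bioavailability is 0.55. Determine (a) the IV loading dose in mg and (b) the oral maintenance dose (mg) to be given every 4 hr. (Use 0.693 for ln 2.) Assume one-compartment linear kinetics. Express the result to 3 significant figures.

LD = Vd × C = 287.0 × 1.9 = 545.3 mg
CL = 0.693 × Vd / t½ = 0.693 × 287.0 / 9.02 = 22.05 L/h
D = CL × Css × τ / F = 22.05 × 1.9 × 4 / 0.55 = 304.7 mg

(a) 545 mg; (b) 305 mg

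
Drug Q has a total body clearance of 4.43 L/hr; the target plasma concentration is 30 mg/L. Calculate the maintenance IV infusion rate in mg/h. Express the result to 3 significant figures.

133 mg/h

Infusion rate = CL · Css = 4.430 L/h × 30 mg/L = 132.9 mg/h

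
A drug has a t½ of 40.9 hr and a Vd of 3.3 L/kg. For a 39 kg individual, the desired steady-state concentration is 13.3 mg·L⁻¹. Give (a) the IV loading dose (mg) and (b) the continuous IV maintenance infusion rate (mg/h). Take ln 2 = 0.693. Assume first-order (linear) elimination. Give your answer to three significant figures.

(a) 1710 mg; (b) 29.0 mg/h

Vd = 3.3 L/kg × 39 kg = 128.7 L
LD = Vd × C = 128.7 × 13.3 = 1712 mg
CL = 0.693 × Vd / t½ = 0.693 × 128.7 / 40.9 = 2.181 L/h
Infusion rate = CL × Css = 2.181 × 13.3 = 29.01 mg/h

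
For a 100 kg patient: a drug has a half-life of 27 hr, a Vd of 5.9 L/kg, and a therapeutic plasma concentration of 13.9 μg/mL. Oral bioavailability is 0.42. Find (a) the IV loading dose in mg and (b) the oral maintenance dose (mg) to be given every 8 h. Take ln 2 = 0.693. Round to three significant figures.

Total Vd = 5.9 × 100 = 590.0 L
LD = Vd × C = 590.0 × 13.9 = 8201 mg
CL = 0.693 × Vd / t½ = 0.693 × 590.0 / 27 = 15.14 L/h
D = CL × Css × τ / F = 15.14 × 13.9 × 8 / 0.42 = 4008 mg

(a) 8200 mg; (b) 4010 mg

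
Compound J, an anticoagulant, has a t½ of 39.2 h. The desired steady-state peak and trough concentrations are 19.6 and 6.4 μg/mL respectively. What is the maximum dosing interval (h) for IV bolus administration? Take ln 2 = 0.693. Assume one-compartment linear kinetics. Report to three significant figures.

63.3 h

k = 0.693 / t½ = 0.693 / 39.2 = 0.01768 h⁻¹
Between IV bolus doses, concentration decays as C = C₀·e^(−kτ), so C_peak/C_trough = e^(kτ).
τ_max = ln(C_peak/C_trough) / k = ln(19.6/6.4) / 0.01768 = 1.119 / 0.01768 = 63.29 h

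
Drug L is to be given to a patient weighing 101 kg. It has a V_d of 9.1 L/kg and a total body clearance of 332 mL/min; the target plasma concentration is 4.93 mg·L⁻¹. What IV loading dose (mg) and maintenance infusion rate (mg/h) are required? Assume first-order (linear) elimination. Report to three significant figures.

Vd = 9.1 L/kg × 101 kg = 919.1 L
Loading dose = Vd × C = 919.1 × 4.93 = 4531 mg
Convert clearance: 332 mL/min × 60 min/h ÷ 1000 mL/L = 19.92 L/h
Maintenance: replace elimination → rate = CL × Css = 19.92 × 4.93 = 98.21 mg/h

(a) 4530 mg; (b) 98.2 mg/h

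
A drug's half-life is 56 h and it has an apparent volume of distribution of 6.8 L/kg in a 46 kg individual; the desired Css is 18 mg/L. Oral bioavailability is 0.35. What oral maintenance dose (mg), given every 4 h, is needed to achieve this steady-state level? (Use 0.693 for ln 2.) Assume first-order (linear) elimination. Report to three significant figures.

Vd = 6.8 L/kg × 46 kg = 312.8 L
CL = 0.693 × Vd / t½ = 0.693 × 312.8 / 56 = 3.871 L/h
D = CL × Css × τ / F = 3.871 × 18 × 4 / 0.35 = 796.3 mg

796 mg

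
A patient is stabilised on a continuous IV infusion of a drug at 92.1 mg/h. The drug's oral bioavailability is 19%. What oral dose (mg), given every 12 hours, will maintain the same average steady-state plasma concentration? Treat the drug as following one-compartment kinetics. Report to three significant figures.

To maintain the same Css, the systemic dosing rate must be unchanged: F·D/τ = infusion rate.
D = rate × τ / F = 92.1 × 12 / 0.19 = 5817 mg

5820 mg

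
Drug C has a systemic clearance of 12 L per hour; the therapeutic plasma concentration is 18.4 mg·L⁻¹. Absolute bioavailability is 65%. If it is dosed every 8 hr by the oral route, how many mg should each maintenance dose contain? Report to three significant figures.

2720 mg

At steady state, dose per interval replaces the amount cleared in that interval: F·D/τ = CL·Css.
D = CL × Css × τ / F = 12.00 × 18.4 × 8 / 0.65 = 2718 mg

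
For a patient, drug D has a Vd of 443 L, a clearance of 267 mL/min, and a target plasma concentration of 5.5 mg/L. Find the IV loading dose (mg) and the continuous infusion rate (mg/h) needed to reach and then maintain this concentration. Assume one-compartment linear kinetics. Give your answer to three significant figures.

Loading: fill Vd to C_target → 443.0 L × 5.5 mg/L = 2437 mg
Convert clearance: 267 mL/min × 60 min/h ÷ 1000 mL/L = 16.02 L/h
Maintenance infusion rate = CL × Css = 16.02 × 5.5 = 88.11 mg/h

(a) 2440 mg; (b) 88.1 mg/h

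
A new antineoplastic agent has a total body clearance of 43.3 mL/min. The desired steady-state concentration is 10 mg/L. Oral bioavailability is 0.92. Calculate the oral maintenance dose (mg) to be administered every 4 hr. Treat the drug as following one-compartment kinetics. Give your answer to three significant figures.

Convert clearance: 43.3 mL/min × 60 min/h ÷ 1000 mL/L = 2.598 L/h
D = CL × Css × τ / F = 2.598 × 10 × 4 / 0.92 = 113.0 mg

113 mg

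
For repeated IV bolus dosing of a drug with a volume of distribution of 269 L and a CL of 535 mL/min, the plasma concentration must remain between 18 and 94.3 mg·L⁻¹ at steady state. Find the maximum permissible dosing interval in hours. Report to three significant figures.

CL = 535 mL/min = 535 × 0.06 = 32.10 L/h
k = CL / Vd = 32.10 / 269.0 = 0.1193 h⁻¹
Between IV bolus doses, concentration decays as C = C₀·e^(−kτ), so C_peak/C_trough = e^(kτ).
τ_max = ln(C_peak/C_trough) / k = ln(94.3/18) / 0.1193 = 1.656 / 0.1193 = 13.88 h

13.9 h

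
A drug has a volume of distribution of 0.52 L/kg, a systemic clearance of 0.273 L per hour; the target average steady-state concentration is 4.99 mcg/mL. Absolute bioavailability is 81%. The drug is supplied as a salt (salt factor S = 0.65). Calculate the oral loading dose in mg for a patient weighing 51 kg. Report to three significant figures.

Vd(total) = 51 kg × 0.52 L/kg = 26.52 L
LD = Vd × C / F / S = 26.52 × 4.990 / 0.81 / 0.65 = 251.3 mg

251 mg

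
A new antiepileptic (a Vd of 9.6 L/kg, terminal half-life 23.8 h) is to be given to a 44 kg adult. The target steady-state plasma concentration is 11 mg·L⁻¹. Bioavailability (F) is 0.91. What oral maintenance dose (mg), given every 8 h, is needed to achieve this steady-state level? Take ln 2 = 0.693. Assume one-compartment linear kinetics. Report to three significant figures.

1190 mg

Vd(total) = 44 kg × 9.6 L/kg = 422.4 L
CL = ln 2 · Vd / t½ = 0.693 × 422.4 / 23.8 = 12.30 L/h
D = CL × Css × τ / F = 12.30 × 11 × 8 / 0.91 = 1189 mg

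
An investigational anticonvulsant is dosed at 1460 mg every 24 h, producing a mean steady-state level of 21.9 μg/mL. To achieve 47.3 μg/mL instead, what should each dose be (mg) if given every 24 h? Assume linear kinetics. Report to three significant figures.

3150 mg

For first-order elimination, Css ∝ F·D/(CL·τ); F and CL are unchanged, so Css ∝ D/τ.
D₂ = D₁ × (Css,target / Css,current) = 1460 × 47.3/21.9 = 3153 mg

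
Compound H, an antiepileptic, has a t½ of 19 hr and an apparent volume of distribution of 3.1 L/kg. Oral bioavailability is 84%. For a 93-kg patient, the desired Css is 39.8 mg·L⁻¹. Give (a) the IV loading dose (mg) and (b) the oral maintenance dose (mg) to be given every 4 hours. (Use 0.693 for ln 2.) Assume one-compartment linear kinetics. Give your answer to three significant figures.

Vd = 3.1 L/kg × 93 kg = 288.3 L
LD = Vd × C = 288.3 × 39.8 = 11470 mg
CL = 0.693 × Vd / t½ = 0.693 × 288.3 / 19 = 10.52 L/h
D = CL × Css × τ / F = 10.52 × 39.8 × 4 / 0.84 = 1994 mg

(a) 11500 mg; (b) 1990 mg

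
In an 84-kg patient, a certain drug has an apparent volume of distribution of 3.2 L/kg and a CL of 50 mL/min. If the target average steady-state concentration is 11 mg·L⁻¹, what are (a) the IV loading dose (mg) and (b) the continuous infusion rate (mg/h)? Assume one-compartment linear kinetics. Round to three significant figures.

Vd(total) = 84 kg × 3.2 L/kg = 268.8 L
Loading: fill Vd to C_target → 268.8 L × 11 mg/L = 2957 mg
CL = 50 mL/min = 50 × 0.06 = 3.000 L/h
Maintenance: replace elimination → rate = CL × Css = 3.000 × 11 = 33.00 mg/h

(a) 2960 mg; (b) 33.0 mg/h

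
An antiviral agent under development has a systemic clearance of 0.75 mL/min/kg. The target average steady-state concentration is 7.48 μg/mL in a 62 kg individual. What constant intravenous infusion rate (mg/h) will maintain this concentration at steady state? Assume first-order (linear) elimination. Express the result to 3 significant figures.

CL = 0.75 mL/min/kg × 62 kg = 46.50 mL/min = 46.50 × 60/1000 = 2.790 L/h
At steady state, infusion rate equals elimination rate: rate in = CL × Css.
Infusion rate = CL · Css = 2.790 L/h × 7.48 mg/L = 20.87 mg/h

20.9 mg/h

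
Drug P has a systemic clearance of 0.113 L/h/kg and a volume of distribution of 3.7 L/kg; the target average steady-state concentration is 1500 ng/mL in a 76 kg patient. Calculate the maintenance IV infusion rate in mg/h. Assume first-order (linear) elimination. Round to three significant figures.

12.9 mg/h

CL = 0.113 L/h/kg × 76 kg = 8.588 L/h
C = 1500 ng/mL = 1.500 mg/L
R₀ = 8.588 × 1.5 = 12.88 mg/h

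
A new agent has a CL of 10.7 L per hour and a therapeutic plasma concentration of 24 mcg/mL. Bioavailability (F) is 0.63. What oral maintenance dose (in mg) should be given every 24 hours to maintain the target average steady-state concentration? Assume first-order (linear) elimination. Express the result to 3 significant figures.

9780 mg

D = CL × Css × τ / F = 10.70 × 24 × 24 / 0.63 = 9783 mg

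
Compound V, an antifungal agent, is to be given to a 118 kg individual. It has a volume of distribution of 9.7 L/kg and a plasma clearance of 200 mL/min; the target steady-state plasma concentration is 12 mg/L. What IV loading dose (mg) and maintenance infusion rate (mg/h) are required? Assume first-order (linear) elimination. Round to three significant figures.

(a) 13700 mg; (b) 144 mg/h

Vd = 9.7 L/kg × 118 kg = 1145 L
LD = Vd · C_target = 1145 × 12 = 13740 mg
CL = 200 mL/min = 200 × 0.06 = 12.00 L/h
Maintenance infusion rate = CL × Css = 12.00 × 12 = 144.0 mg/h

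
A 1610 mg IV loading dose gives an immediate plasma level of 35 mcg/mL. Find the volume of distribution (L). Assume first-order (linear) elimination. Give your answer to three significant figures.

46.0 L

Immediately after an IV bolus, C₀ = Dose / Vd, so Vd = Dose / C₀.
Vd = 1610 / 35 = 46.00 L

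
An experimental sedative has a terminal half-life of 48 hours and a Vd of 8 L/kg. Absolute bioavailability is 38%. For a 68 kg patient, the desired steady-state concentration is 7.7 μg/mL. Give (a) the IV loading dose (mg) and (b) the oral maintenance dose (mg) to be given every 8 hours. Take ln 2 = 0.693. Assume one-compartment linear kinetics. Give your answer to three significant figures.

Vd(total) = 68 kg × 8 L/kg = 544.0 L
LD = Vd × C = 544.0 × 7.7 = 4189 mg
CL = 0.693 × Vd / t½ = 0.693 × 544.0 / 48 = 7.854 L/h
D = CL × Css × τ / F = 7.854 × 7.7 × 8 / 0.38 = 1273 mg

(a) 4190 mg; (b) 1270 mg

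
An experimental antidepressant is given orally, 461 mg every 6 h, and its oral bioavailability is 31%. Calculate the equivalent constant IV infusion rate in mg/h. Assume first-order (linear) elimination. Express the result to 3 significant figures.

23.8 mg/h

Equivalent systemic input: infusion rate = F·D/τ.
Rate = 0.31 × 461 / 6 = 23.82 mg/h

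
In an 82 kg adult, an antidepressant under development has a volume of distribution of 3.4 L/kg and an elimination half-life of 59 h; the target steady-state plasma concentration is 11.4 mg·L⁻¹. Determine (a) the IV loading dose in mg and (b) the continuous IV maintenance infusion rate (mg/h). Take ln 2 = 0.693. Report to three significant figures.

(a) 3180 mg; (b) 37.3 mg/h

Vd = 3.4 L/kg × 82 kg = 278.8 L
LD = Vd × C = 278.8 × 11.4 = 3178 mg
CL = 0.693 × Vd / t½ = 0.693 × 278.8 / 59 = 3.275 L/h
Infusion rate = CL × Css = 3.275 × 11.4 = 37.34 mg/h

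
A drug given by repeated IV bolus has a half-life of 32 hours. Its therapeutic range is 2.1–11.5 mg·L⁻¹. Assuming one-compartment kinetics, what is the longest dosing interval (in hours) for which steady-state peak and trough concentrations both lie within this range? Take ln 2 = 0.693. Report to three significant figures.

k = 0.693 / t½ = 0.693 / 32 = 0.02166 h⁻¹
Between IV bolus doses, concentration decays as C = C₀·e^(−kτ), so C_peak/C_trough = e^(kτ).
τ_max = ln(C_peak/C_trough) / k = ln(11.5/2.1) / 0.02166 = 1.700 / 0.02166 = 78.49 h

78.5 h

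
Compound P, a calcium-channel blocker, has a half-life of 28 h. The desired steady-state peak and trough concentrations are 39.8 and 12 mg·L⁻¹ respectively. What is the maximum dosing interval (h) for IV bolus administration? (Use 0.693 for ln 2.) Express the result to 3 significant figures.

48.4 h

k = 0.693 / t½ = 0.693 / 28 = 0.02475 h⁻¹
Between IV bolus doses, concentration decays as C = C₀·e^(−kτ), so C_peak/C_trough = e^(kτ).
τ_max = ln(C_peak/C_trough) / k = ln(39.8/12) / 0.02475 = 1.199 / 0.02475 = 48.44 h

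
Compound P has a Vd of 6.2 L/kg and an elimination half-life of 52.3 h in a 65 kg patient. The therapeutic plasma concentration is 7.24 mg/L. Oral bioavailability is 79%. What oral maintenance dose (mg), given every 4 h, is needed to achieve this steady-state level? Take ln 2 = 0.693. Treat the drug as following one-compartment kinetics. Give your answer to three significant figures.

Vd(total) = 65 kg × 6.2 L/kg = 403.0 L
CL = ln 2 · Vd / t½ = 0.693 × 403.0 / 52.3 = 5.340 L/h
D = CL × Css × τ / F = 5.340 × 7.24 × 4 / 0.79 = 195.8 mg

196 mg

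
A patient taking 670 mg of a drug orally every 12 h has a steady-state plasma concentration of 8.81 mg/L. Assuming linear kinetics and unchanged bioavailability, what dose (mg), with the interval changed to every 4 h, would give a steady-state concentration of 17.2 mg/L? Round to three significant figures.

436 mg

With linear kinetics, Css is proportional to dose rate (D/τ) at fixed clearance.
D₂ = D₁ × (Css,target / Css,current) × (τ₂/τ₁) = 670 × (17.2/8.81) × (4/12) = 436.0 mg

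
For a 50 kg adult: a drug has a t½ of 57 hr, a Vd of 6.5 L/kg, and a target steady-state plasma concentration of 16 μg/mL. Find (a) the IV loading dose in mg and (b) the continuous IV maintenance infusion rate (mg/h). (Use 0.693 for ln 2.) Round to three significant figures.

(a) 5200 mg; (b) 63.2 mg/h

Vd = 6.5 L/kg × 50 kg = 325.0 L
LD = Vd × C = 325.0 × 16 = 5200 mg
CL = 0.693 × Vd / t½ = 0.693 × 325.0 / 57 = 3.951 L/h
Infusion rate = CL × Css = 3.951 × 16 = 63.22 mg/h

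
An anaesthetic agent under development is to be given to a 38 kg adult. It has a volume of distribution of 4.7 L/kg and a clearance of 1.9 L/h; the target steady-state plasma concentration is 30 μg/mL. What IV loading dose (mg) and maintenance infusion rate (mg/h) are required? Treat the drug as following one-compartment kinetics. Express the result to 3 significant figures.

(a) 5360 mg; (b) 57.0 mg/h

Vd = 4.7 L/kg × 38 kg = 178.6 L
Loading: fill Vd to C_target → 178.6 L × 30 mg/L = 5358 mg
Maintenance infusion rate = CL × Css = 1.900 × 30 = 57.00 mg/h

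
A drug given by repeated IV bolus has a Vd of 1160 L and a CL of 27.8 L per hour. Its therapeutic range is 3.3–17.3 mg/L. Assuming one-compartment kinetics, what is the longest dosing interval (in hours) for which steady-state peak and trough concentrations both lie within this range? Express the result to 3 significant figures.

k = CL / Vd = 27.80 / 1160 = 0.02397 h⁻¹
Between IV bolus doses, concentration decays as C = C₀·e^(−kτ), so C_peak/C_trough = e^(kτ).
τ_max = ln(C_peak/C_trough) / k = ln(17.3/3.3) / 0.02397 = 1.657 / 0.02397 = 69.13 h

69.1 h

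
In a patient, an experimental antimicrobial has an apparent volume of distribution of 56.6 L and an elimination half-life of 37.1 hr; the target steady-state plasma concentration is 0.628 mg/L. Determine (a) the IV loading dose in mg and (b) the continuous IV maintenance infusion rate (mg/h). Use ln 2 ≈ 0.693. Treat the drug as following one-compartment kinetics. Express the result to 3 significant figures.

LD = Vd × C = 56.60 × 0.628 = 35.54 mg
CL = 0.693 × Vd / t½ = 0.693 × 56.60 / 37.1 = 1.057 L/h
Infusion rate = CL × Css = 1.057 × 0.628 = 0.6638 mg/h

(a) 35.5 mg; (b) 0.664 mg/h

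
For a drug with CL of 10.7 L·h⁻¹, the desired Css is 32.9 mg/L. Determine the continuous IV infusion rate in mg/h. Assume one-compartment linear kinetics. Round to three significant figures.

At steady state, infusion rate equals elimination rate: rate in = CL × Css.
Rate = CL × Css = 10.70 × 32.9 = 352.0 mg/h

352 mg/h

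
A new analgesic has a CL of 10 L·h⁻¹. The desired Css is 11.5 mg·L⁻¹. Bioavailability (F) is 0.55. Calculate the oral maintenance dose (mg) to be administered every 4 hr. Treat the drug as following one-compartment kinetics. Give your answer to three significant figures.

D = CL × Css × τ / F = 10.00 × 11.5 × 4 / 0.55 = 836.4 mg

836 mg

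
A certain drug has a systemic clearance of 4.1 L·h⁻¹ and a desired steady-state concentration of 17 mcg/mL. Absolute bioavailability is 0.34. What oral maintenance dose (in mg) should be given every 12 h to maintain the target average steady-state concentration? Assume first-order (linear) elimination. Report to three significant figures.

D = CL × Css × τ / F = 4.100 × 17 × 12 / 0.34 = 2460 mg

2460 mg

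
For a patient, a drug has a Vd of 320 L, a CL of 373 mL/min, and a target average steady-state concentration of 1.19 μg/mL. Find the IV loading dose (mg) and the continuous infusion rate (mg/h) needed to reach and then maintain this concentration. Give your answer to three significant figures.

Loading dose = Vd × C = 320.0 × 1.19 = 380.8 mg
CL = 373 mL/min × 60/1000 = 22.38 L/h
Maintenance infusion rate = CL × Css = 22.38 × 1.19 = 26.63 mg/h

(a) 381 mg; (b) 26.6 mg/h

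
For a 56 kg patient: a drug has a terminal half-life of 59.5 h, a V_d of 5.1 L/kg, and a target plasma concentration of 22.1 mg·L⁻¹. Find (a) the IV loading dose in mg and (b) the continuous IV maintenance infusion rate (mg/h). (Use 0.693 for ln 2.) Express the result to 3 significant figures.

Total Vd = 5.1 × 56 = 285.6 L
LD = Vd × C = 285.6 × 22.1 = 6312 mg
CL = 0.693 × Vd / t½ = 0.693 × 285.6 / 59.5 = 3.326 L/h
Infusion rate = CL × Css = 3.326 × 22.1 = 73.50 mg/h

(a) 6310 mg; (b) 73.5 mg/h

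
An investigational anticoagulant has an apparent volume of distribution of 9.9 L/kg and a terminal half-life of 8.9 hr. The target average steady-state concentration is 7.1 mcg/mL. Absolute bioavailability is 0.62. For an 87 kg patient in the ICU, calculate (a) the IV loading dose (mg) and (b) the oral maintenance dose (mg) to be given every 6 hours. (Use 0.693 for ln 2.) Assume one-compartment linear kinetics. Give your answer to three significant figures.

(a) 6120 mg; (b) 4610 mg

Total Vd = 9.9 × 87 = 861.3 L
LD = Vd × C = 861.3 × 7.1 = 6115 mg
CL = 0.693 × Vd / t½ = 0.693 × 861.3 / 8.9 = 67.07 L/h
D = CL × Css × τ / F = 67.07 × 7.1 × 6 / 0.62 = 4608 mg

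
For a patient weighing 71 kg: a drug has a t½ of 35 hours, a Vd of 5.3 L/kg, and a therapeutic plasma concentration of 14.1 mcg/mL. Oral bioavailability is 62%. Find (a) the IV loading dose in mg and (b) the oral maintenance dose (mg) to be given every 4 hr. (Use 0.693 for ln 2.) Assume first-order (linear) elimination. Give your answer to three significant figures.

Total Vd = 5.3 × 71 = 376.3 L
LD = Vd × C = 376.3 × 14.1 = 5306 mg
CL = 0.693 × Vd / t½ = 0.693 × 376.3 / 35 = 7.451 L/h
D = CL × Css × τ / F = 7.451 × 14.1 × 4 / 0.62 = 677.8 mg

(a) 5310 mg; (b) 678 mg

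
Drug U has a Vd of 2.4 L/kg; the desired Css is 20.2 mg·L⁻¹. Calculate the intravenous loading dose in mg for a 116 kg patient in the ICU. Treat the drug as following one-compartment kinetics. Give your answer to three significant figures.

Vd(total) = 116 kg × 2.4 L/kg = 278.4 L
LD = Vd × C = 278.4 × 20.20 = 5624 mg

5620 mg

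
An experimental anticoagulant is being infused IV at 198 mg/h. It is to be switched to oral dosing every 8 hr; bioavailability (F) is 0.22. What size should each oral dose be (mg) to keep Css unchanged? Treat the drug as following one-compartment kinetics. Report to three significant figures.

To maintain the same Css, the systemic dosing rate must be unchanged: F·D/τ = infusion rate.
D = rate × τ / F = 198 × 8 / 0.22 = 7200 mg

7200 mg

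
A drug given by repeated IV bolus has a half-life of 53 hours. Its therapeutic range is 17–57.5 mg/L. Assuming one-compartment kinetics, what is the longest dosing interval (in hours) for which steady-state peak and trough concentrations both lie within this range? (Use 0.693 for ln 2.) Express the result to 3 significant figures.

93.2 h

k = 0.693 / t½ = 0.693 / 53 = 0.01308 h⁻¹
Between IV bolus doses, concentration decays as C = C₀·e^(−kτ), so C_peak/C_trough = e^(kτ).
τ_max = ln(C_peak/C_trough) / k = ln(57.5/17) / 0.01308 = 1.219 / 0.01308 = 93.20 h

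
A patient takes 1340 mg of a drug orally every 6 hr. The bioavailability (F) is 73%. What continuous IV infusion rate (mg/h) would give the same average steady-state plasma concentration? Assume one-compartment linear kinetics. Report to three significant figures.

Equivalent systemic input: infusion rate = F·D/τ.
Rate = 0.73 × 1340 / 6 = 163.0 mg/h

163 mg/h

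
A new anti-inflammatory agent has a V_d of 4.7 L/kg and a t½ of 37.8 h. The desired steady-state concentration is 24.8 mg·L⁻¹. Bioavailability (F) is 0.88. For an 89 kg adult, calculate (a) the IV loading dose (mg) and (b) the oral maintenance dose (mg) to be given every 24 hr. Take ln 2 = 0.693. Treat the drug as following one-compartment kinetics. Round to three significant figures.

(a) 10400 mg; (b) 5190 mg

Total Vd = 4.7 × 89 = 418.3 L
LD = Vd × C = 418.3 × 24.8 = 10370 mg
CL = 0.693 × Vd / t½ = 0.693 × 418.3 / 37.8 = 7.669 L/h
D = CL × Css × τ / F = 7.669 × 24.8 × 24 / 0.88 = 5187 mg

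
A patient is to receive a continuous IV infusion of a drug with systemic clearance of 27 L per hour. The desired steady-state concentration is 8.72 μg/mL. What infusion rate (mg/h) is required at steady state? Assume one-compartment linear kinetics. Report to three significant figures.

Infusion rate = CL · Css = 27.00 L/h × 8.72 mg/L = 235.4 mg/h

235 mg/h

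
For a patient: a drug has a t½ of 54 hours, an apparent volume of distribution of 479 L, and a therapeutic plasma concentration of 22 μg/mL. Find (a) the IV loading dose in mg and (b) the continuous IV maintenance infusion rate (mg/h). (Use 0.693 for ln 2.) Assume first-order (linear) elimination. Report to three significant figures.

LD = Vd × C = 479.0 × 22 = 10540 mg
CL = 0.693 × Vd / t½ = 0.693 × 479.0 / 54 = 6.147 L/h
Infusion rate = CL × Css = 6.147 × 22 = 135.2 mg/h

(a) 10500 mg; (b) 135 mg/h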